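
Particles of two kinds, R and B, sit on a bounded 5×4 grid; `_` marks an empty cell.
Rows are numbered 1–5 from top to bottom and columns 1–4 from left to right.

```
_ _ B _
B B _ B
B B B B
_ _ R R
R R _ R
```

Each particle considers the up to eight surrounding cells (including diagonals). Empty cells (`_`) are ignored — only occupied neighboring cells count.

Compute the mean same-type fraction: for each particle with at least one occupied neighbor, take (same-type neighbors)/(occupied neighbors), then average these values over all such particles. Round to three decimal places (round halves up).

0.844

(1,3)B 2/2
(2,1)B 3/3
(2,2)B 5/5
(2,4)B 3/3
(3,1)B 3/3
(3,2)B 4/5
(3,3)B 4/6
(3,4)B 2/4
(4,3)R 3/6
(4,4)R 2/4
(5,1)R 1/1
(5,2)R 2/2
(5,4)R 2/2
Sum over 13 particles: 2/2 + 3/3 + 5/5 + 3/3 + 3/3 + 4/5 + 4/6 + 2/4 + 3/6 + 2/4 + 1/1 + 2/2 + 2/2 = 329/30; mean = 329/30 ÷ 13 = 329/390 = 0.843589… → 0.844.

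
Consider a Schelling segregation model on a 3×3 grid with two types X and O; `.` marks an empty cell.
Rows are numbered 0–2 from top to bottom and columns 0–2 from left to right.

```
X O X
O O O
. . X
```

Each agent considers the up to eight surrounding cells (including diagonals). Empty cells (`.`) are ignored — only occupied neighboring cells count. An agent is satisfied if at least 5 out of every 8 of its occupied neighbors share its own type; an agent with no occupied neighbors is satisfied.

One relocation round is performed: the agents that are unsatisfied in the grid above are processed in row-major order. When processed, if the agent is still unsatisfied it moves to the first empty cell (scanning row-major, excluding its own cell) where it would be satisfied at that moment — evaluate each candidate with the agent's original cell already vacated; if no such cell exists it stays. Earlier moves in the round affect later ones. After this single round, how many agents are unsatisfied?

4

Initially unsatisfied (in order): (0,0), (0,1), (0,2), (1,1), (1,2), (2,2).
  (0,0): no empty cell satisfies it; stays.
  (0,1) → (2,0).
  (0,2): no empty cell satisfies it; stays.
  (1,1) → (2,1).
  (1,2): no empty cell satisfies it; stays.
  (2,2): no empty cell satisfies it; stays.
Resulting grid:
X . X
O . O
O O X
Unsatisfied now: (0,0), (0,2), (1,2), (2,2).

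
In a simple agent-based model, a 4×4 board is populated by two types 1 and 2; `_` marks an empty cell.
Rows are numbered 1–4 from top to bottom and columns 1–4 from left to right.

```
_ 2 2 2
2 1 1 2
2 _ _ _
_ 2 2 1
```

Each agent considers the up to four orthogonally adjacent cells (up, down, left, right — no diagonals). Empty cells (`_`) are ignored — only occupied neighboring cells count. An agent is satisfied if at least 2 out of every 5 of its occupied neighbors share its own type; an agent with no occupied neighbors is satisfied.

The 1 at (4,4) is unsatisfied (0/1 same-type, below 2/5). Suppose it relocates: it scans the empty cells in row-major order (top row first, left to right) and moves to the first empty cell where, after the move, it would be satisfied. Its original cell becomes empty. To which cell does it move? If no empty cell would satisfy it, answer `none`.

(3,3)

Vacating (4,4). Empty cells in order:
  (1,1): 0/2 same-type → still unsatisfied.
  (3,2): 1/3 same-type → still unsatisfied.
  (3,3): 1/2 same-type → satisfied — stop here.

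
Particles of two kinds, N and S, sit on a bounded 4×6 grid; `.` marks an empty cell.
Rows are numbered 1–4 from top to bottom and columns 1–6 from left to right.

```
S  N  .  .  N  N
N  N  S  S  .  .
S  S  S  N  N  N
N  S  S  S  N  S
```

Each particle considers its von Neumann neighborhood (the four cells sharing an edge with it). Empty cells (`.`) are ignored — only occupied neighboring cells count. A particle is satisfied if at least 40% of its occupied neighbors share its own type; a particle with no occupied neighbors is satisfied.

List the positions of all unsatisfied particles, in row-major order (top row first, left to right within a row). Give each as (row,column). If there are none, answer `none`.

(1,1)S 0/2 ✗
(1,2)N 1/2 ✓
(1,5)N 1/1 ✓
(1,6)N 1/1 ✓
(2,1)N 1/3 ✗
(2,2)N 2/4 ✓
(2,3)S 2/3 ✓
(2,4)S 1/2 ✓
(3,1)S 1/3 ✗
(3,2)S 3/4 ✓
(3,3)S 3/4 ✓
(3,4)N 1/4 ✗
(3,5)N 3/3 ✓
(3,6)N 1/2 ✓
(4,1)N 0/2 ✗
(4,2)S 2/3 ✓
(4,3)S 3/3 ✓
(4,4)S 1/3 ✗
(4,5)N 1/3 ✗
(4,6)S 0/2 ✗

(1,1), (2,1), (3,1), (3,4), (4,1), (4,4), (4,5), (4,6)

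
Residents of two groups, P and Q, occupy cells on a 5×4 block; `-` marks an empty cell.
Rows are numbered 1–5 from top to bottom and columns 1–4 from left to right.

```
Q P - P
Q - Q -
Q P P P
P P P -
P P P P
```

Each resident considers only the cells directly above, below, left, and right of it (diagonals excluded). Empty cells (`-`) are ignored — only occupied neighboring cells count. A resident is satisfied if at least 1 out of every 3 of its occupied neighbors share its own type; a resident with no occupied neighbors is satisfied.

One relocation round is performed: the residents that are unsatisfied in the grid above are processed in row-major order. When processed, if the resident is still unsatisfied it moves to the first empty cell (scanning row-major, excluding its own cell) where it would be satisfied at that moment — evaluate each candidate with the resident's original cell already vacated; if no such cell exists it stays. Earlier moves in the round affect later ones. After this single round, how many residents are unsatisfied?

Initially unsatisfied (in order): (1,2), (2,3).
  (1,2) → (1,3).
  (2,3) → (1,2).
Resulting grid:
Q Q P P
Q - - -
Q P P P
P P P -
P P P P
All satisfied now.

0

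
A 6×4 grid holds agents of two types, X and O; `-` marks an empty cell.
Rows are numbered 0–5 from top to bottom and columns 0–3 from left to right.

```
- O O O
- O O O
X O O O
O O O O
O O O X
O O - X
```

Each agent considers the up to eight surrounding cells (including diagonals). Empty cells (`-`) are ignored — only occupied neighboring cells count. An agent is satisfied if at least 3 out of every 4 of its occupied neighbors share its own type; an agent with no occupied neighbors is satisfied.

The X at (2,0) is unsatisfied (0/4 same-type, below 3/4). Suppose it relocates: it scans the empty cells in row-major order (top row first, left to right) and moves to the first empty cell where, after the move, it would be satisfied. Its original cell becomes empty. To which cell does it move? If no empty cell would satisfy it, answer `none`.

none

Vacating (2,0). Empty cells in order:
  (0,0): 0/2 same-type → still unsatisfied.
  (1,0): 0/3 same-type → still unsatisfied.
  (5,2): 2/5 same-type → still unsatisfied.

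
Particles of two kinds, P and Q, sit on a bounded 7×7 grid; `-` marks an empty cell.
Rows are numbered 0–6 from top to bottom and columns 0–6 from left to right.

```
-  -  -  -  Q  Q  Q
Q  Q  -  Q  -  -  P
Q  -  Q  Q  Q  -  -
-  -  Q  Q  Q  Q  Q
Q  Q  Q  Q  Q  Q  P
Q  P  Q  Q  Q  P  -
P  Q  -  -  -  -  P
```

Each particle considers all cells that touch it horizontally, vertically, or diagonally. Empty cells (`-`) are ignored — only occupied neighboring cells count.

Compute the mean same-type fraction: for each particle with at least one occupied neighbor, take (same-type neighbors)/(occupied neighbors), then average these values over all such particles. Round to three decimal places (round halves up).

0.765

Row 0: (0,4)Q 2/2 · (0,5)Q 2/3 · (0,6)Q 1/2
Row 1: (1,0)Q 2/2 · (1,1)Q 3/3 · (1,3)Q 4/4 · (1,6)P 0/2
Row 2: (2,0)Q 2/2 · (2,2)Q 5/5 · (2,3)Q 6/6 · (2,4)Q 5/5
Row 3: (3,2)Q 6/6 · (3,3)Q 8/8 · (3,4)Q 7/7 · (3,5)Q 5/6 · (3,6)Q 2/3
Row 4: (4,0)Q 2/3 · (4,1)Q 5/6 · (4,2)Q 6/7 · (4,3)Q 8/8 · (4,4)Q 7/8 · (4,5)Q 5/7 · (4,6)P 1/4
Row 5: (5,0)Q 3/5 · (5,1)P 1/7 · (5,2)Q 5/6 · (5,3)Q 5/5 · (5,4)Q 4/5 · (5,5)P 2/5
Row 6: (6,0)P 1/3 · (6,1)Q 2/4 · (6,6)P 1/1
Sum over 32 particles: 2/2 + 2/3 + 1/2 + 2/2 + 3/3 + 4/4 + 0/2 + 2/2 + 5/5 + 6/6 + 5/5 + 6/6 + 8/8 + 7/7 + 5/6 + 2/3 + 2/3 + 5/6 + 6/7 + 8/8 + 7/8 + 5/7 + 1/4 + 3/5 + 1/7 + 5/6 + 5/5 + 4/5 + 2/5 + 1/3 + 2/4 + 1/1 = 20557/840; mean = 20557/840 ÷ 32 = 20557/26880 = 0.764769… → 0.765.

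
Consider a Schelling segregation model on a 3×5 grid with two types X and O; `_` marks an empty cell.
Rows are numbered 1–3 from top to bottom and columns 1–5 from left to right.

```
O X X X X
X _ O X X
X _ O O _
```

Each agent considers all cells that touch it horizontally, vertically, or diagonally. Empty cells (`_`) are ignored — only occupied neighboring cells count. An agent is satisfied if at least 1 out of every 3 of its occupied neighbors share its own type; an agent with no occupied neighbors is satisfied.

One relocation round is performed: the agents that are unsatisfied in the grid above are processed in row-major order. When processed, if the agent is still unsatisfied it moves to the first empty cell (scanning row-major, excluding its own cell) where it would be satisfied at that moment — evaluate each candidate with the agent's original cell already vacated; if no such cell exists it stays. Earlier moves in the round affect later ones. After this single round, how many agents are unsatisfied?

Initially unsatisfied (in order): (1,1).
  (1,1) → (2,2).
Resulting grid:
_ X X X X
X O O X X
X _ O O _
All satisfied now.

0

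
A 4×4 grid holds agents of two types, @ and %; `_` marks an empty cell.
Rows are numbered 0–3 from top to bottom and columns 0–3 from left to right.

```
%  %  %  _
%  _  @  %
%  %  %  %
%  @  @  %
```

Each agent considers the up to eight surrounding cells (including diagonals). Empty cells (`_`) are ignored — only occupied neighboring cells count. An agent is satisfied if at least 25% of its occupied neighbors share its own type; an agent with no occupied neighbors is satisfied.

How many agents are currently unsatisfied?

(0,0)% 2/2 satisfied
(0,1)% 3/4 satisfied
(0,2)% 2/3 satisfied
(1,0)% 4/4 satisfied
(1,2)@ 0/6 not
(1,3)% 3/4 satisfied
(2,0)% 3/4 satisfied
(2,1)% 4/7 satisfied
(2,2)% 4/7 satisfied
(2,3)% 3/5 satisfied
(3,0)% 2/3 satisfied
(3,1)@ 1/5 not
(3,2)@ 1/5 not
(3,3)% 2/3 satisfied
Unsatisfied: (1,2), (3,1), (3,2) — 3 in total.

3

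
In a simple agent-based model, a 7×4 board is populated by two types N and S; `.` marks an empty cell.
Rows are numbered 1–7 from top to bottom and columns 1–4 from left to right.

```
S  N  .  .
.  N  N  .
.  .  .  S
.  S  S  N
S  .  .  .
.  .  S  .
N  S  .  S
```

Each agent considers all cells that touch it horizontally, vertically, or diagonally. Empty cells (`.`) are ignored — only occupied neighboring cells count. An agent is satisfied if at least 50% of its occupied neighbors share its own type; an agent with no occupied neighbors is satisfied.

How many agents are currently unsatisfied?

4

Row 1: (1,1)S 0/2 ✗ · (1,2)N 2/3 ✓
Row 2: (2,2)N 2/3 ✓ · (2,3)N 2/3 ✓
Row 3: (3,4)S 1/3 ✗
Row 4: (4,2)S 2/2 ✓ · (4,3)S 2/3 ✓ · (4,4)N 0/2 ✗
Row 5: (5,1)S 1/1 ✓
Row 6: (6,3)S 2/2 ✓
Row 7: (7,1)N 0/1 ✗ · (7,2)S 1/2 ✓ · (7,4)S 1/1 ✓
Unsatisfied: (1,1), (3,4), (4,4), (7,1) — 4 in total.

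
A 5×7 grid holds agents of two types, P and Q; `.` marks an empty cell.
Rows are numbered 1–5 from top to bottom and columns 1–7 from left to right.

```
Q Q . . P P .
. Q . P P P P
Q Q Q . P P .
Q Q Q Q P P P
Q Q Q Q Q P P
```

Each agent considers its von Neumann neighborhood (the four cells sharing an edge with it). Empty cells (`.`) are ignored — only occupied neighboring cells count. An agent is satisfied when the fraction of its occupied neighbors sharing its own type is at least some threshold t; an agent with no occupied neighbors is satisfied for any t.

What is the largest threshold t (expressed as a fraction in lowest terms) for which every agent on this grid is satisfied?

1/3

(1,1)Q 1/1
(1,2)Q 2/2
(1,5)P 2/2
(1,6)P 2/2
(2,2)Q 2/2
(2,4)P 1/1
(2,5)P 4/4
(2,6)P 4/4
(2,7)P 1/1
(3,1)Q 2/2
(3,2)Q 4/4
(3,3)Q 2/2
(3,5)P 3/3
(3,6)P 3/3
(4,1)Q 3/3
(4,2)Q 4/4
(4,3)Q 4/4
(4,4)Q 2/3
(4,5)P 2/4
(4,6)P 4/4
(4,7)P 2/2
(5,1)Q 2/2
(5,2)Q 3/3
(5,3)Q 3/3
(5,4)Q 3/3
(5,5)Q 1/3
(5,6)P 2/3
(5,7)P 2/2
The smallest same-type fraction is 1/3 at (5,5), which reduces to 1/3. Any threshold above that leaves this agent unsatisfied.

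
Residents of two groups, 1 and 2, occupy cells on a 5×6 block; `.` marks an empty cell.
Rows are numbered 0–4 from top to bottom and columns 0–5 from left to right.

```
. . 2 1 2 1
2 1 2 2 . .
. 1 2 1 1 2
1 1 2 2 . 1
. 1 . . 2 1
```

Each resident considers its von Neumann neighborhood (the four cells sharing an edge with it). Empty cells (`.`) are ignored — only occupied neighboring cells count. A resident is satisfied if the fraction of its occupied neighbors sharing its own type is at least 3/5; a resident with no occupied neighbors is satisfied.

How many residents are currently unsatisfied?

15

(0,2)2 1/2 not
(0,3)1 0/3 not
(0,4)2 0/2 not
(0,5)1 0/1 not
(1,0)2 0/1 not
(1,1)1 1/3 not
(1,2)2 3/4 satisfied
(1,3)2 1/3 not
(2,1)1 2/3 satisfied
(2,2)2 2/4 not
(2,3)1 1/4 not
(2,4)1 1/2 not
(2,5)2 0/2 not
(3,0)1 1/1 satisfied
(3,1)1 3/4 satisfied
(3,2)2 2/3 satisfied
(3,3)2 1/2 not
(3,5)1 1/2 not
(4,1)1 1/1 satisfied
(4,4)2 0/1 not
(4,5)1 1/2 not
Unsatisfied: (0,2), (0,3), (0,4), (0,5), (1,0), (1,1), (1,3), (2,2), (2,3), (2,4), (2,5), (3,3), (3,5), (4,4), (4,5) — 15 in total.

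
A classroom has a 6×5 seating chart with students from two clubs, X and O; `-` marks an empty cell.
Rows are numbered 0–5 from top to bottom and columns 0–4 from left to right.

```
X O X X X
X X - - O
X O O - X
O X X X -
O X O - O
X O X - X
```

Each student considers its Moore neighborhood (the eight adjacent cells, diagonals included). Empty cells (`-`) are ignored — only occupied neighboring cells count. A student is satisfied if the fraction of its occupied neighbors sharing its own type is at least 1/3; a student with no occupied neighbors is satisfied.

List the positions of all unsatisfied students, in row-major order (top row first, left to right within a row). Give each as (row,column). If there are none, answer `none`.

(0,1), (1,4), (2,1), (2,2), (4,2), (4,4), (5,4)

(0,0)X 2/3 ✓
(0,1)O 0/4 ✗
(0,2)X 2/3 ✓
(0,3)X 2/3 ✓
(0,4)X 1/2 ✓
(1,0)X 3/5 ✓
(1,1)X 4/7 ✓
(1,4)O 0/3 ✗
(2,0)X 3/5 ✓
(2,1)O 2/7 ✗
(2,2)O 1/5 ✗
(2,4)X 1/2 ✓
(3,0)O 2/5 ✓
(3,1)X 3/8 ✓
(3,2)X 3/6 ✓
(3,3)X 2/5 ✓
(4,0)O 2/5 ✓
(4,1)X 4/8 ✓
(4,2)O 1/6 ✗
(4,4)O 0/2 ✗
(5,0)X 1/3 ✓
(5,1)O 2/5 ✓
(5,2)X 1/3 ✓
(5,4)X 0/1 ✗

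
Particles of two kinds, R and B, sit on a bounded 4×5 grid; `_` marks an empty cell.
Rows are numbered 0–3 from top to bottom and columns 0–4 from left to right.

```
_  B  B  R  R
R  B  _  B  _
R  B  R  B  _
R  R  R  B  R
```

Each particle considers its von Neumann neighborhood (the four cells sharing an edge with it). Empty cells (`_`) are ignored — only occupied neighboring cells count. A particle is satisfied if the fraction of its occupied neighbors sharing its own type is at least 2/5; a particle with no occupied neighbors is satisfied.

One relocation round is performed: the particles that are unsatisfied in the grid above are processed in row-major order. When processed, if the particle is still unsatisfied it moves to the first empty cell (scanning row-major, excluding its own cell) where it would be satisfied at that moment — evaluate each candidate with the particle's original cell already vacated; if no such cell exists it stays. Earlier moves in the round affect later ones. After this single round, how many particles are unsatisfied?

2

Initially unsatisfied (in order): (0,3), (2,1), (2,2), (3,3), (3,4).
  (0,3) → (0,0).
  (2,1) → (0,3).
  (2,2): now satisfied by earlier moves; stays.
  (3,3) → (1,2).
  (3,4): now satisfied by earlier moves; stays.
Resulting grid:
R B B B R
R B B B _
R _ R B _
R R R _ R
Unsatisfied now: (0,4), (2,2).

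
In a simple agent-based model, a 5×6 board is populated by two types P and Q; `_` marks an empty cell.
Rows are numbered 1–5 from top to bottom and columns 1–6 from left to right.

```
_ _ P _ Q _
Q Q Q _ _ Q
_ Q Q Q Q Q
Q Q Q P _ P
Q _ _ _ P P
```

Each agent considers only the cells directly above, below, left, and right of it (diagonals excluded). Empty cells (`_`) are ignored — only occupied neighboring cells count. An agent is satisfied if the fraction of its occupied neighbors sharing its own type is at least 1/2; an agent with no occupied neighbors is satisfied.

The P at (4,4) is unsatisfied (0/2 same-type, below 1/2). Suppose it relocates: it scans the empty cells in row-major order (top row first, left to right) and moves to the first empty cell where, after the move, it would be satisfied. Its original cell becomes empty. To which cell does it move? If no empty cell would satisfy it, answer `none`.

Vacating (4,4). Empty cells in order:
  (1,1): 0/1 same-type → still unsatisfied.
  (1,2): 1/2 same-type → satisfied — stop here.

(1,2)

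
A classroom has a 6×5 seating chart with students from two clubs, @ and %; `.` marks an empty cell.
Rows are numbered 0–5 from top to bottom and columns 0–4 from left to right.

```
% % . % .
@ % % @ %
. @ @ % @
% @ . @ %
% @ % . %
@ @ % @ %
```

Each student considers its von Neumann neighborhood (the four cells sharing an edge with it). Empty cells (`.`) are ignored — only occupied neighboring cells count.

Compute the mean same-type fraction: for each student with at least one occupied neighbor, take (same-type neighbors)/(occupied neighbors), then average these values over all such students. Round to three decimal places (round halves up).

Row 0: (0,0)% 1/2 · (0,1)% 2/2 · (0,3)% 0/1
Row 1: (1,0)@ 0/2 · (1,1)% 2/4 · (1,2)% 1/3 · (1,3)@ 0/4 · (1,4)% 0/2
Row 2: (2,1)@ 2/3 · (2,2)@ 1/3 · (2,3)% 0/4 · (2,4)@ 0/3
Row 3: (3,0)% 1/2 · (3,1)@ 2/3 · (3,3)@ 0/2 · (3,4)% 1/3
Row 4: (4,0)% 1/3 · (4,1)@ 2/4 · (4,2)% 1/2 · (4,4)% 2/2
Row 5: (5,0)@ 1/2 · (5,1)@ 2/3 · (5,2)% 1/3 · (5,3)@ 0/2 · (5,4)% 1/2
Sum over 25 students: 1/2 + 2/2 + 0/1 + 0/2 + 2/4 + 1/3 + 0/4 + 0/2 + 2/3 + 1/3 + 0/4 + 0/3 + 1/2 + 2/3 + 0/2 + 1/3 + 1/3 + 2/4 + 1/2 + 2/2 + 1/2 + 2/3 + 1/3 + 0/2 + 1/2 = 55/6; mean = 55/6 ÷ 25 = 11/30 = 0.366666… → 0.367.

0.367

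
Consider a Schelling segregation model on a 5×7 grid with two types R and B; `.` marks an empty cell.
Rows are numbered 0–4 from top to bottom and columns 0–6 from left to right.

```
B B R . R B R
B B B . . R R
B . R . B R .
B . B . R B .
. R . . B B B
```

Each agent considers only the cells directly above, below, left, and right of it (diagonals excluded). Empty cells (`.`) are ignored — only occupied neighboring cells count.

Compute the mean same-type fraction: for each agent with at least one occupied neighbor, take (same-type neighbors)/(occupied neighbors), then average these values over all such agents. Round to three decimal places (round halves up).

(0,0)B 2/2
(0,1)B 2/3
(0,2)R 0/2
(0,4)R 0/1
(0,5)B 0/3
(0,6)R 1/2
(1,0)B 3/3
(1,1)B 3/3
(1,2)B 1/3
(1,5)R 2/3
(1,6)R 2/2
(2,0)B 2/2
(2,2)R 0/2
(2,4)B 0/2
(2,5)R 1/3
(3,0)B 1/1
(3,2)B 0/1
(3,4)R 0/3
(3,5)B 1/3
(4,1)R — no occupied neighbors
(4,4)B 1/2
(4,5)B 3/3
(4,6)B 1/1
Sum over 22 agents: 2/2 + 2/3 + 0/2 + 0/1 + 0/3 + 1/2 + 3/3 + 3/3 + 1/3 + 2/3 + 2/2 + 2/2 + 0/2 + 0/2 + 1/3 + 1/1 + 0/1 + 0/3 + 1/3 + 1/2 + 3/3 + 1/1 = 34/3; mean = 34/3 ÷ 22 = 17/33 = 0.515151… → 0.515.

0.515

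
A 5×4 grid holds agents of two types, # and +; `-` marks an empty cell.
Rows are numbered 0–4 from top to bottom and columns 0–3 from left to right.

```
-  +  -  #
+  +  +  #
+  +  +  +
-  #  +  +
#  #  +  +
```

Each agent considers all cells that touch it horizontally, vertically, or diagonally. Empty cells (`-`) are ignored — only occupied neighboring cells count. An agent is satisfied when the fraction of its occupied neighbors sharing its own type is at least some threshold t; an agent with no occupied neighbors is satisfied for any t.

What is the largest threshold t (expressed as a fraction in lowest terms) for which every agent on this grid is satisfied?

1/4

(0,1)+ 3/3
(0,3)# 1/2
(1,0)+ 4/4
(1,1)+ 6/6
(1,2)+ 5/7
(1,3)# 1/4
(2,0)+ 3/4
(2,1)+ 6/7
(2,2)+ 6/8
(2,3)+ 4/5
(3,1)# 2/7
(3,2)+ 6/8
(3,3)+ 5/5
(4,0)# 2/2
(4,1)# 2/4
(4,2)+ 3/5
(4,3)+ 3/3
The smallest same-type fraction is 1/4 at (1,3), which reduces to 1/4. Any threshold above that leaves this agent unsatisfied.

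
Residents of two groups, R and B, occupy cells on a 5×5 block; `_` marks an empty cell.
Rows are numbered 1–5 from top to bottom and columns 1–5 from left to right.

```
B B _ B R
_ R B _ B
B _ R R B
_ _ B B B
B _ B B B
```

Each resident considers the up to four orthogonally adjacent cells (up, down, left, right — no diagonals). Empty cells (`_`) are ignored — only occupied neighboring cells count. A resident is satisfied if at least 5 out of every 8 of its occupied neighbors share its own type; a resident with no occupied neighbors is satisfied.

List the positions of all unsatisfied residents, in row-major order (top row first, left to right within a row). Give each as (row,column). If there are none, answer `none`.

(1,1)B 1/1 satisfied
(1,2)B 1/2 not
(1,4)B 0/1 not
(1,5)R 0/2 not
(2,2)R 0/2 not
(2,3)B 0/2 not
(2,5)B 1/2 not
(3,1)B 0/0 satisfied
(3,3)R 1/3 not
(3,4)R 1/3 not
(3,5)B 2/3 satisfied
(4,3)B 2/3 satisfied
(4,4)B 3/4 satisfied
(4,5)B 3/3 satisfied
(5,1)B 0/0 satisfied
(5,3)B 2/2 satisfied
(5,4)B 3/3 satisfied
(5,5)B 2/2 satisfied

(1,2), (1,4), (1,5), (2,2), (2,3), (2,5), (3,3), (3,4)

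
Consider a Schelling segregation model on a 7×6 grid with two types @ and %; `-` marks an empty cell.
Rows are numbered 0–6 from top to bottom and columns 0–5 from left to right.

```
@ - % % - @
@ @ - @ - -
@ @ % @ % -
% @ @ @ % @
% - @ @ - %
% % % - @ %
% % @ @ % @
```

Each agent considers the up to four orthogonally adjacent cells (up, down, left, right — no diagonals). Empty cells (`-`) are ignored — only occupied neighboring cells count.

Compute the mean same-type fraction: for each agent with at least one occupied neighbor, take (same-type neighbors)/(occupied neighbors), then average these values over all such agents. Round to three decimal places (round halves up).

0.581

(0,0)@ 1/1
(0,2)% 1/1
(0,3)% 1/2
(0,5)@ — no occupied neighbors
(1,0)@ 3/3
(1,1)@ 2/2
(1,3)@ 1/2
(2,0)@ 2/3
(2,1)@ 3/4
(2,2)% 0/3
(2,3)@ 2/4
(2,4)% 1/2
(3,0)% 1/3
(3,1)@ 2/3
(3,2)@ 3/4
(3,3)@ 3/4
(3,4)% 1/3
(3,5)@ 0/2
(4,0)% 2/2
(4,2)@ 2/3
(4,3)@ 2/2
(4,5)% 1/2
(5,0)% 3/3
(5,1)% 3/3
(5,2)% 1/3
(5,4)@ 0/2
(5,5)% 1/3
(6,0)% 2/2
(6,1)% 2/3
(6,2)@ 1/3
(6,3)@ 1/2
(6,4)% 0/3
(6,5)@ 0/2
Sum over 32 agents: 1/1 + 1/1 + 1/2 + 3/3 + 2/2 + 1/2 + 2/3 + 3/4 + 0/3 + 2/4 + 1/2 + 1/3 + 2/3 + 3/4 + 3/4 + 1/3 + 0/2 + 2/2 + 2/3 + 2/2 + 1/2 + 3/3 + 3/3 + 1/3 + 0/2 + 1/3 + 2/2 + 2/3 + 1/3 + 1/2 + 0/3 + 0/2 = 223/12; mean = 223/12 ÷ 32 = 223/384 = 0.580729… → 0.581.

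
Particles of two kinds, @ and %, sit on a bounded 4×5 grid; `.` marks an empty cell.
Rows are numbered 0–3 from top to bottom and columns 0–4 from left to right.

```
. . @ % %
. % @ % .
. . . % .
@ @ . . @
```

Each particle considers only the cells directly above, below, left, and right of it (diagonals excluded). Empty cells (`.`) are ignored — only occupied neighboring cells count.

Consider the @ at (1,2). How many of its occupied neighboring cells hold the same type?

Occupied neighbors of (1,2): (0,2)=@, (1,1)=%, (1,3)=%.
Same type (@): 1 of 3.

1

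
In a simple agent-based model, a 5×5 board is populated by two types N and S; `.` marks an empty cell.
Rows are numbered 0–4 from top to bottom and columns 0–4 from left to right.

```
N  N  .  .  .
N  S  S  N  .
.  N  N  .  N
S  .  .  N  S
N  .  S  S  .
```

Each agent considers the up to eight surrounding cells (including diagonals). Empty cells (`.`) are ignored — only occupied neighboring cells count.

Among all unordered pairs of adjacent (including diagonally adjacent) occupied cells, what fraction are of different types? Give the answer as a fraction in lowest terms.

5/9

Scan each occupied cell's neighbors to the right and below (and the two forward diagonals) so each pair is counted once.
Row 0: N(0,0)–N(0,1)= N(0,0)–N(1,0)= N(0,0)–S(1,1)≠ N(0,1)–S(1,1)≠ N(0,1)–S(1,2)≠ N(0,1)–N(1,0)=  → 3/6 unlike.
Row 1: N(1,0)–S(1,1)≠ N(1,0)–N(2,1)= S(1,1)–S(1,2)= S(1,1)–N(2,1)≠ S(1,1)–N(2,2)≠ S(1,2)–N(1,3)≠ S(1,2)–N(2,2)≠ S(1,2)–N(2,1)≠ N(1,3)–N(2,4)= N(1,3)–N(2,2)=  → 6/10 unlike.
Row 2: N(2,1)–N(2,2)= N(2,1)–S(3,0)≠ N(2,2)–N(3,3)= N(2,4)–S(3,4)≠ N(2,4)–N(3,3)=  → 2/5 unlike.
Row 3: S(3,0)–N(4,0)≠ N(3,3)–S(3,4)≠ N(3,3)–S(4,3)≠ N(3,3)–S(4,2)≠ S(3,4)–S(4,3)=  → 4/5 unlike.
Row 4: S(4,2)–S(4,3)=  → 0/1 unlike.
Total adjacent occupied pairs: 27; unlike-type pairs: 15.
15/27 reduces to 5/9.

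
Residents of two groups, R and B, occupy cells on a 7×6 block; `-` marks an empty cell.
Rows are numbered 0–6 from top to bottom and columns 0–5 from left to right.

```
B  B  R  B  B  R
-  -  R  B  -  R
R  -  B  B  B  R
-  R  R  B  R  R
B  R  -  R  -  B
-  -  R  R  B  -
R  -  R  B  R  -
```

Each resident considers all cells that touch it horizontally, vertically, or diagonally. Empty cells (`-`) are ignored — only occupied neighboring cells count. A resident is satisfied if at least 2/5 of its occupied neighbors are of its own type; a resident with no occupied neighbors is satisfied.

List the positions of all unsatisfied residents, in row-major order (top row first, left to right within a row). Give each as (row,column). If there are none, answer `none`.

(0,1), (0,2), (1,2), (4,0), (4,5), (6,3), (6,4)

(0,0)B 1/1 ok
(0,1)B 1/3 unhappy
(0,2)R 1/4 unhappy
(0,3)B 2/4 ok
(0,4)B 2/4 ok
(0,5)R 1/2 ok
(1,2)R 1/6 unhappy
(1,3)B 5/7 ok
(1,5)R 2/4 ok
(2,0)R 1/1 ok
(2,2)B 3/6 ok
(2,3)B 4/7 ok
(2,4)B 3/7 ok
(2,5)R 3/4 ok
(3,1)R 3/5 ok
(3,2)R 3/6 ok
(3,3)B 3/6 ok
(3,4)R 3/7 ok
(3,5)R 2/4 ok
(4,0)B 0/2 unhappy
(4,1)R 3/4 ok
(4,3)R 4/6 ok
(4,5)B 1/3 unhappy
(5,2)R 4/5 ok
(5,3)R 4/6 ok
(5,4)B 2/5 ok
(6,0)R 0/0 ok
(6,2)R 2/3 ok
(6,3)B 1/5 unhappy
(6,4)R 1/3 unhappy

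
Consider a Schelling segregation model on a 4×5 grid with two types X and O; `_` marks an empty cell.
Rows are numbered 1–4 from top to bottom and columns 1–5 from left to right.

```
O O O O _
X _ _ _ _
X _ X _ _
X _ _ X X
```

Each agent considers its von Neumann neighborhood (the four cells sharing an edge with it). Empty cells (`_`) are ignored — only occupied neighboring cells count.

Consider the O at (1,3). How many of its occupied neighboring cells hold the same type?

Occupied neighbors of (1,3): (1,2)=O, (1,4)=O.
Same type (O): 2 of 2.

2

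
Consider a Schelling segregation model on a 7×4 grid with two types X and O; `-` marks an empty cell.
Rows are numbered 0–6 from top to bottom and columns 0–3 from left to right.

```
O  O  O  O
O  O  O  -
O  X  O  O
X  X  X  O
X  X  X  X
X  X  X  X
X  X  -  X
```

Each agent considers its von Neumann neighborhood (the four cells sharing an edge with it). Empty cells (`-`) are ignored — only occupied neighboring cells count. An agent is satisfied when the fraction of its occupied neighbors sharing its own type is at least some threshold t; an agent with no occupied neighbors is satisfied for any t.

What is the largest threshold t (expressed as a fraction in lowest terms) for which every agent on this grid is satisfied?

Row 0: (0,0)O 2/2 · (0,1)O 3/3 · (0,2)O 3/3 · (0,3)O 1/1
Row 1: (1,0)O 3/3 · (1,1)O 3/4 · (1,2)O 3/3
Row 2: (2,0)O 1/3 · (2,1)X 1/4 · (2,2)O 2/4 · (2,3)O 2/2
Row 3: (3,0)X 2/3 · (3,1)X 4/4 · (3,2)X 2/4 · (3,3)O 1/3
Row 4: (4,0)X 3/3 · (4,1)X 4/4 · (4,2)X 4/4 · (4,3)X 2/3
Row 5: (5,0)X 3/3 · (5,1)X 4/4 · (5,2)X 3/3 · (5,3)X 3/3
Row 6: (6,0)X 2/2 · (6,1)X 2/2 · (6,3)X 1/1
The smallest same-type fraction is 1/4 at (2,1), which reduces to 1/4. Any threshold above that leaves this agent unsatisfied.

1/4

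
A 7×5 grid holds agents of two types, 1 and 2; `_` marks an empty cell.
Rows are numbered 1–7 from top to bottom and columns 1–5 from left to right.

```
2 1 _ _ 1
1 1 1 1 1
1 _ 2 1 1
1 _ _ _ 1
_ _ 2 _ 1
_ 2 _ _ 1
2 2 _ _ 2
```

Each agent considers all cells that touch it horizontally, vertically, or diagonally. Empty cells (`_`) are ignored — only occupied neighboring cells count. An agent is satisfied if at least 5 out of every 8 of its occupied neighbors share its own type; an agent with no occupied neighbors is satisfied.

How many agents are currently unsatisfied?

4

(1,1)2 0/3 ✗
(1,2)1 3/4 ✓
(1,5)1 2/2 ✓
(2,1)1 3/4 ✓
(2,2)1 4/6 ✓
(2,3)1 4/5 ✓
(2,4)1 5/6 ✓
(2,5)1 4/4 ✓
(3,1)1 3/3 ✓
(3,3)2 0/4 ✗
(3,4)1 5/6 ✓
(3,5)1 4/4 ✓
(4,1)1 1/1 ✓
(4,5)1 3/3 ✓
(5,3)2 1/1 ✓
(5,5)1 2/2 ✓
(6,2)2 3/3 ✓
(6,5)1 1/2 ✗
(7,1)2 2/2 ✓
(7,2)2 2/2 ✓
(7,5)2 0/1 ✗
Unsatisfied: (1,1), (3,3), (6,5), (7,5) — 4 in total.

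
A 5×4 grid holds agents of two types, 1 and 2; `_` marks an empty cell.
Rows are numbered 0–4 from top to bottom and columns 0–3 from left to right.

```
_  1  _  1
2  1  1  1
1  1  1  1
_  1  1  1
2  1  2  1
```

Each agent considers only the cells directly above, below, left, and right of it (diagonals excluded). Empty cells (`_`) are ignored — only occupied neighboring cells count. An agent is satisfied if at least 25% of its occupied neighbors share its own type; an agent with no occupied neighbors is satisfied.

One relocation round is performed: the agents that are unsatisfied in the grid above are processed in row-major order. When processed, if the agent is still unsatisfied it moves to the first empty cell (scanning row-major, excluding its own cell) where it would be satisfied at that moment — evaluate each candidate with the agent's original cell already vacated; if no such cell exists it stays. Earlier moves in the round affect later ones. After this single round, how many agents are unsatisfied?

1

Initially unsatisfied (in order): (1,0), (4,0), (4,2).
  (1,0) → (3,0).
  (4,0): now satisfied by earlier moves; stays.
  (4,2): no empty cell satisfies it; stays.
Resulting grid:
_ 1 _ 1
_ 1 1 1
1 1 1 1
2 1 1 1
2 1 2 1
Unsatisfied now: (4,2).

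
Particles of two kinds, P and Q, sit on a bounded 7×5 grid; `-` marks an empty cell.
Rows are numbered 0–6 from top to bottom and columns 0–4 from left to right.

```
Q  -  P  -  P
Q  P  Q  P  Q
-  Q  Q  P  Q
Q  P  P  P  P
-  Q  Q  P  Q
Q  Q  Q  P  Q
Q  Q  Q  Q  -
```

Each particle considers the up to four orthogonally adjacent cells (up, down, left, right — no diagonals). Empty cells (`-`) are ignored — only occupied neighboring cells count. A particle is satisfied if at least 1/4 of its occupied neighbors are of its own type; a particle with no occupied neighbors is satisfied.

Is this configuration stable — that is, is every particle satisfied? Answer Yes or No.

Row 0: (0,0)Q 1/1 ok · (0,2)P 0/1 unhappy · (0,4)P 0/1 unhappy
Row 1: (1,0)Q 1/2 ok · (1,1)P 0/3 unhappy · (1,2)Q 1/4 ok · (1,3)P 1/3 ok · (1,4)Q 1/3 ok
Row 2: (2,1)Q 1/3 ok · (2,2)Q 2/4 ok · (2,3)P 2/4 ok · (2,4)Q 1/3 ok
Row 3: (3,0)Q 0/1 unhappy · (3,1)P 1/4 ok · (3,2)P 2/4 ok · (3,3)P 4/4 ok · (3,4)P 1/3 ok
Row 4: (4,1)Q 2/3 ok · (4,2)Q 2/4 ok · (4,3)P 2/4 ok · (4,4)Q 1/3 ok
Row 5: (5,0)Q 2/2 ok · (5,1)Q 4/4 ok · (5,2)Q 3/4 ok · (5,3)P 1/4 ok · (5,4)Q 1/2 ok
Row 6: (6,0)Q 2/2 ok · (6,1)Q 3/3 ok · (6,2)Q 3/3 ok · (6,3)Q 1/2 ok
For instance (0,2) has only 0/1 same-type neighbors, below 1/4.

No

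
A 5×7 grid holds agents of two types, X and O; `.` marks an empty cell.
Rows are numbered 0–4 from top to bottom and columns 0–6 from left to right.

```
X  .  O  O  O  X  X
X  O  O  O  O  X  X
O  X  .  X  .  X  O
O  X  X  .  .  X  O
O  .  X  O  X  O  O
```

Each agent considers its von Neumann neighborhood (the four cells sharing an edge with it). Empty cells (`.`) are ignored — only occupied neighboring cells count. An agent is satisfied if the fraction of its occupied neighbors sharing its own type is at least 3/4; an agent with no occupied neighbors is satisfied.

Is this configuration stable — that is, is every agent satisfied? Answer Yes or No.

No

Row 0: (0,0)X 1/1 ✓ · (0,2)O 2/2 ✓ · (0,3)O 3/3 ✓ · (0,4)O 2/3 ✗ · (0,5)X 2/3 ✗ · (0,6)X 2/2 ✓
Row 1: (1,0)X 1/3 ✗ · (1,1)O 1/3 ✗ · (1,2)O 3/3 ✓ · (1,3)O 3/4 ✓ · (1,4)O 2/3 ✗ · (1,5)X 3/4 ✓ · (1,6)X 2/3 ✗
Row 2: (2,0)O 1/3 ✗ · (2,1)X 1/3 ✗ · (2,3)X 0/1 ✗ · (2,5)X 2/3 ✗ · (2,6)O 1/3 ✗
Row 3: (3,0)O 2/3 ✗ · (3,1)X 2/3 ✗ · (3,2)X 2/2 ✓ · (3,5)X 1/3 ✗ · (3,6)O 2/3 ✗
Row 4: (4,0)O 1/1 ✓ · (4,2)X 1/2 ✗ · (4,3)O 0/2 ✗ · (4,4)X 0/2 ✗ · (4,5)O 1/3 ✗ · (4,6)O 2/2 ✓
For instance (0,4) has only 2/3 same-type neighbors, below 3/4.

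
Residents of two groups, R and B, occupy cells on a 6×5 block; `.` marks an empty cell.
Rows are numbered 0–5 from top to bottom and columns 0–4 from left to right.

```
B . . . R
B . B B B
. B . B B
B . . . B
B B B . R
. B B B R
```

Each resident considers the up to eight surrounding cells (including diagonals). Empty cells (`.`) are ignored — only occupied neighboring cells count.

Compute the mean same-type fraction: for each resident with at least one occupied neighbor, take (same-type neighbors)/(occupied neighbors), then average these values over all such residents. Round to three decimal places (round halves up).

0.818

Row 0: (0,0)B 1/1 · (0,4)R 0/2
Row 1: (1,0)B 2/2 · (1,2)B 3/3 · (1,3)B 4/5 · (1,4)B 3/4
Row 2: (2,1)B 3/3 · (2,3)B 5/5 · (2,4)B 4/4
Row 3: (3,0)B 3/3 · (3,4)B 2/3
Row 4: (4,0)B 3/3 · (4,1)B 5/5 · (4,2)B 4/4 · (4,4)R 1/3
Row 5: (5,1)B 4/4 · (5,2)B 4/4 · (5,3)B 2/4 · (5,4)R 1/2
Sum over 19 residents: 1/1 + 0/2 + 2/2 + 3/3 + 4/5 + 3/4 + 3/3 + 5/5 + 4/4 + 3/3 + 2/3 + 3/3 + 5/5 + 4/4 + 1/3 + 4/4 + 4/4 + 2/4 + 1/2 = 311/20; mean = 311/20 ÷ 19 = 311/380 = 0.818421… → 0.818.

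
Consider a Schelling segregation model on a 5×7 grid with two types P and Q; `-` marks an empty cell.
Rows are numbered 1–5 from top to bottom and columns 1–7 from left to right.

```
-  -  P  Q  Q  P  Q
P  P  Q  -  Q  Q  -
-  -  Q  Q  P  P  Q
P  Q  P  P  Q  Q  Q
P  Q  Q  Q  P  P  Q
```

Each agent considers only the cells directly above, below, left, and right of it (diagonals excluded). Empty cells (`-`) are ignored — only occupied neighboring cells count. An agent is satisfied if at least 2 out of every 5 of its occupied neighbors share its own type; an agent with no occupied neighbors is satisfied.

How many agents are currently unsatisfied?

15

Row 1: (1,3)P 0/2 ✗ · (1,4)Q 1/2 ✓ · (1,5)Q 2/3 ✓ · (1,6)P 0/3 ✗ · (1,7)Q 0/1 ✗
Row 2: (2,1)P 1/1 ✓ · (2,2)P 1/2 ✓ · (2,3)Q 1/3 ✗ · (2,5)Q 2/3 ✓ · (2,6)Q 1/3 ✗
Row 3: (3,3)Q 2/3 ✓ · (3,4)Q 1/3 ✗ · (3,5)P 1/4 ✗ · (3,6)P 1/4 ✗ · (3,7)Q 1/2 ✓
Row 4: (4,1)P 1/2 ✓ · (4,2)Q 1/3 ✗ · (4,3)P 1/4 ✗ · (4,4)P 1/4 ✗ · (4,5)Q 1/4 ✗ · (4,6)Q 2/4 ✓ · (4,7)Q 3/3 ✓
Row 5: (5,1)P 1/2 ✓ · (5,2)Q 2/3 ✓ · (5,3)Q 2/3 ✓ · (5,4)Q 1/3 ✗ · (5,5)P 1/3 ✗ · (5,6)P 1/3 ✗ · (5,7)Q 1/2 ✓
Unsatisfied: (1,3), (1,6), (1,7), (2,3), (2,6), (3,4), (3,5), (3,6), (4,2), (4,3), (4,4), (4,5), (5,4), (5,5), (5,6) — 15 in total.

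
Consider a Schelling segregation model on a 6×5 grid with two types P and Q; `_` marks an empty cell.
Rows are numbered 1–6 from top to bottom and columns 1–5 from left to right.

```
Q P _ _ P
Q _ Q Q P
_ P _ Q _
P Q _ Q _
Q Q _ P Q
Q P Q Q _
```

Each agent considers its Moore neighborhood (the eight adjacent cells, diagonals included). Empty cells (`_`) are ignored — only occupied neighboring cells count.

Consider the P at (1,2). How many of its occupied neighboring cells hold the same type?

0

Occupied neighbors of (1,2): (1,1)=Q, (2,1)=Q, (2,3)=Q.
Same type (P): 0 of 3.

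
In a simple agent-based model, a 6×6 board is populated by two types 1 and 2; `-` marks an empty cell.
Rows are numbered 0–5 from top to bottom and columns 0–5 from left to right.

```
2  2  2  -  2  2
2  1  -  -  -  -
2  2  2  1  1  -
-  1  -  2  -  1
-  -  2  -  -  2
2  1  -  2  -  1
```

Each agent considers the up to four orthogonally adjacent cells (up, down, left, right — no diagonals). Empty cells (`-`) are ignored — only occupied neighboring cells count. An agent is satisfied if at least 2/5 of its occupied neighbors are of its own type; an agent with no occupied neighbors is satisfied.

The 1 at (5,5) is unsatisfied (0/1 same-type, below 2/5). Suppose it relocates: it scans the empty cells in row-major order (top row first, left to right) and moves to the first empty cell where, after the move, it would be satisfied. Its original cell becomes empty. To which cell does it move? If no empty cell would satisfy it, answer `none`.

Vacating (5,5). Empty cells in order:
  (0,3): 0/2 same-type → still unsatisfied.
  (1,2): 1/3 same-type → still unsatisfied.
  (1,3): 1/1 same-type → satisfied — stop here.

(1,3)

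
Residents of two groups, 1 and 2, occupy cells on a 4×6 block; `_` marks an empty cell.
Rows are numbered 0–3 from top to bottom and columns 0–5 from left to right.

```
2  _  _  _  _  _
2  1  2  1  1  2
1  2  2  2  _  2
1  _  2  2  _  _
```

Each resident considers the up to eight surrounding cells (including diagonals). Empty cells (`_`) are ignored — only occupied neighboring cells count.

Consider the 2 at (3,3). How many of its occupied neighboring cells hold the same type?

3

Occupied neighbors of (3,3): (2,2)=2, (2,3)=2, (3,2)=2.
Same type (2): 3 of 3.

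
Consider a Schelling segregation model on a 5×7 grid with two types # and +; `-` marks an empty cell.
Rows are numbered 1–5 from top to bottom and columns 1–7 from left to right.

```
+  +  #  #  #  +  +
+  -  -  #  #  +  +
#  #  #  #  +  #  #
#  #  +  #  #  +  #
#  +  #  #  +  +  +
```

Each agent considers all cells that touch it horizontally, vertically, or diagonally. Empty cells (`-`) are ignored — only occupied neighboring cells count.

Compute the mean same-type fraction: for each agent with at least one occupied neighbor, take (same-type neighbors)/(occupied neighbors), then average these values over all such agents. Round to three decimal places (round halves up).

Row 1: (1,1)+ 2/2 · (1,2)+ 2/3 · (1,3)# 2/3 · (1,4)# 4/4 · (1,5)# 3/5 · (1,6)+ 3/5 · (1,7)+ 3/3
Row 2: (2,1)+ 2/4 · (2,4)# 6/7 · (2,5)# 5/8 · (2,6)+ 4/8 · (2,7)+ 3/5
Row 3: (3,1)# 3/4 · (3,2)# 4/6 · (3,3)# 5/6 · (3,4)# 5/7 · (3,5)+ 2/8 · (3,6)# 4/8 · (3,7)# 2/5
Row 4: (4,1)# 4/5 · (4,2)# 6/8 · (4,3)+ 1/8 · (4,4)# 5/8 · (4,5)# 4/8 · (4,6)+ 4/8 · (4,7)# 2/5
Row 5: (5,1)# 2/3 · (5,2)+ 1/5 · (5,3)# 3/5 · (5,4)# 3/5 · (5,5)+ 2/5 · (5,6)+ 3/5 · (5,7)+ 2/3
Sum over 33 agents: 2/2 + 2/3 + 2/3 + 4/4 + 3/5 + 3/5 + 3/3 + 2/4 + 6/7 + 5/8 + 4/8 + 3/5 + 3/4 + 4/6 + 5/6 + 5/7 + 2/8 + 4/8 + 2/5 + 4/5 + 6/8 + 1/8 + 5/8 + 4/8 + 4/8 + 2/5 + 2/3 + 1/5 + 3/5 + 3/5 + 2/5 + 3/5 + 2/3 = 16937/840; mean = 16937/840 ÷ 33 = 16937/27720 = 0.611002… → 0.611.

0.611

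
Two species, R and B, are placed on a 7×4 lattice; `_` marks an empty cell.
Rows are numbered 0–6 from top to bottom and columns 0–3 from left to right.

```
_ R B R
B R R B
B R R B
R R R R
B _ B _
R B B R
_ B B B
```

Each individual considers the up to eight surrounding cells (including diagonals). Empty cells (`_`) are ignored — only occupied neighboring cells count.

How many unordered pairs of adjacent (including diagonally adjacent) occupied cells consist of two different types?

30

Scan each occupied cell's neighbors to the right and below (and the two forward diagonals) so each pair is counted once.
From row 0: 6 unlike of 10 pairs (running 6/10).
From row 1: 6 unlike of 13 pairs (running 12/23).
From row 2: 6 unlike of 13 pairs (running 18/36).
From row 3: 5 unlike of 8 pairs (running 23/44).
From row 4: 2 unlike of 5 pairs (running 25/49).
From row 5: 5 unlike of 11 pairs (running 30/60).
From row 6: 0 unlike of 2 pairs (running 30/62).
Total adjacent occupied pairs: 62; unlike-type pairs: 30.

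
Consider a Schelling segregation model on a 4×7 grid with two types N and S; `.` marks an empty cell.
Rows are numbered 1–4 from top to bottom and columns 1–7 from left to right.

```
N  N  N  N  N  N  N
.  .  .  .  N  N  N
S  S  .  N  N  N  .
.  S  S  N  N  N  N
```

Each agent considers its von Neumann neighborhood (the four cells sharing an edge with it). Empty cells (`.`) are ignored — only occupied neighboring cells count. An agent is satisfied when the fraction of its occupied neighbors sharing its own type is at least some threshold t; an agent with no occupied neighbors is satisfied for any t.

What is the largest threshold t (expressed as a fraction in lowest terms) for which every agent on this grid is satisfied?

(1,1)N 1/1
(1,2)N 2/2
(1,3)N 2/2
(1,4)N 2/2
(1,5)N 3/3
(1,6)N 3/3
(1,7)N 2/2
(2,5)N 3/3
(2,6)N 4/4
(2,7)N 2/2
(3,1)S 1/1
(3,2)S 2/2
(3,4)N 2/2
(3,5)N 4/4
(3,6)N 3/3
(4,2)S 2/2
(4,3)S 1/2
(4,4)N 2/3
(4,5)N 3/3
(4,6)N 3/3
(4,7)N 1/1
The smallest same-type fraction is 1/2 at (4,3), which reduces to 1/2. Any threshold above that leaves this agent unsatisfied.

1/2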